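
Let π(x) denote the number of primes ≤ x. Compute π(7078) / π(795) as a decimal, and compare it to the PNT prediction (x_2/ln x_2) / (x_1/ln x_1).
π(7078)/π(795) = 908/138 ≈ 6.5797;  PNT prediction ≈ 6.7073.

π(795) = 138 and π(7078) = 908, so π(7078)/π(795) ≈ 6.5797. The PNT-predicted ratio is (7078/ln(7078)) / (795/ln(795)) ≈ 6.7073. The two agree to within a few percent, as expected.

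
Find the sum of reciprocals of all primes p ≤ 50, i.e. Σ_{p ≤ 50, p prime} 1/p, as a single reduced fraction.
Σ 1/p = 1021729465586766997/614889782588491410

π(50) = 15, so the primes ≤ 50 are [2, 3, 5, 7, 11, 13, 17, 19, 23, 29, 31, 37, 41, 43, 47]. Summing 1/p over these primes: 1021729465586766997/614889782588491410 ≈ 1.6616. Mertens estimate ln ln(50) + 0.2615 ≈ 1.6256.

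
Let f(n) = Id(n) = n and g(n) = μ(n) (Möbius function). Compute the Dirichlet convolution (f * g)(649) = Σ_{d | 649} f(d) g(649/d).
(Id * μ)(649) = 580

Divisors of 649: [1, 11, 59, 649]. For each d | 649:
  d = 1: Id(1) · μ(649/1) = 1 · 1 = 1
  d = 11: Id(11) · μ(649/11) = 11 · -1 = -11
  d = 59: Id(59) · μ(649/59) = 59 · -1 = -59
  d = 649: Id(649) · μ(649/649) = 649 · 1 = 649
Summing: (Id * μ)(649) = 1 + -11 + -59 + 649 = 580.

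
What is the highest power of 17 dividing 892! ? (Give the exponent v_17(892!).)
v_17(892!) = 55

Legendre's formula: v_p(n!) = Σ_{k ≥ 1} ⌊n / p^k⌋. For p = 17, n = 892, the terms are:
  ⌊892/17^1⌋ = ⌊892/17⌋ = 52
  ⌊892/17^2⌋ = ⌊892/289⌋ = 3
(the next term ⌊892/17^3⌋ = 0, terminating the sum). Summing: v_17(892!) = 52 + 3 = 55.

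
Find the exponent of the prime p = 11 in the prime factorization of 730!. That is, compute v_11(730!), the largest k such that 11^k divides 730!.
v_11(730!) = 72

Legendre's formula: v_p(n!) = Σ_{k ≥ 1} ⌊n / p^k⌋. For p = 11, n = 730, the terms are:
  ⌊730/11^1⌋ = ⌊730/11⌋ = 66
  ⌊730/11^2⌋ = ⌊730/121⌋ = 6
(the next term ⌊730/11^3⌋ = 0, terminating the sum). Summing: v_11(730!) = 66 + 6 = 72.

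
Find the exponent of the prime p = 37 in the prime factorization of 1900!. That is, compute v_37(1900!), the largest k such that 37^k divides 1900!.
v_37(1900!) = 52

Legendre's formula: v_p(n!) = Σ_{k ≥ 1} ⌊n / p^k⌋. For p = 37, n = 1900, the terms are:
  ⌊1900/37^1⌋ = ⌊1900/37⌋ = 51
  ⌊1900/37^2⌋ = ⌊1900/1369⌋ = 1
(the next term ⌊1900/37^3⌋ = 0, terminating the sum). Summing: v_37(1900!) = 51 + 1 = 52.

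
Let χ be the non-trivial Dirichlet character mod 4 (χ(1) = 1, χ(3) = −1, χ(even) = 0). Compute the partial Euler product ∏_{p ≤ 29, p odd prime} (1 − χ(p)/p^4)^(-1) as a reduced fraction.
∏ = 2025743556867464796746949565/2048388086956649527369531392

The odd primes p ≤ 29 are [3, 5, 7, 11, 13, 17, 19, 23, 29]. For each, χ(p) = 1 if p ≡ 1 mod 4, χ(p) = −1 if p ≡ 3 mod 4. Taking (1 − χ(p)/p^4)^(-1) = p^4/(p^4 − χ(p)): (1 − (-1)/3^4)^(-1) · (1 − (1)/5^4)^(-1) · (1 − (-1)/7^4)^(-1) · (1 − (-1)/11^4)^(-1) · (1 − (1)/13^4)^(-1) · (1 − (1)/17^4)^(-1) · (1 − (-1)/19^4)^(-1) · (1 − (-1)/23^4)^(-1) · (1 − (1)/29^4)^(-1) = 2025743556867464796746949565/2048388086956649527369531392.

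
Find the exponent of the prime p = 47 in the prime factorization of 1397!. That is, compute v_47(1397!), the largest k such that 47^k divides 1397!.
v_47(1397!) = 29

Legendre's formula: v_p(n!) = Σ_{k ≥ 1} ⌊n / p^k⌋. For p = 47, n = 1397, the terms are:
  ⌊1397/47^1⌋ = ⌊1397/47⌋ = 29
(the next term ⌊1397/47^2⌋ = 0, terminating the sum). Summing: v_47(1397!) = 29 = 29.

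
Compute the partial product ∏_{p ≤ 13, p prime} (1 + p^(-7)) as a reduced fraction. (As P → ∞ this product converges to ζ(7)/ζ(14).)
∏ = 131129952026000311359081292/130052142598591679794453125

The primes p ≤ 13 are [2, 3, 5, 7, 11, 13]. For each, (1 + 1/p^7) = (p^7 + 1)/p^7. Multiplying these fractions over p ∈ [2, 3, 5, 7, 11, 13] gives 131129952026000311359081292/130052142598591679794453125. (In the limit P → ∞ this tends to ζ(7)/ζ(14).)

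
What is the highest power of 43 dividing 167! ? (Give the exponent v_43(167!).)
v_43(167!) = 3

Legendre's formula: v_p(n!) = Σ_{k ≥ 1} ⌊n / p^k⌋. For p = 43, n = 167, the terms are:
  ⌊167/43^1⌋ = ⌊167/43⌋ = 3
(the next term ⌊167/43^2⌋ = 0, terminating the sum). Summing: v_43(167!) = 3 = 3.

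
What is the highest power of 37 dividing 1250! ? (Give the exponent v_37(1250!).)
v_37(1250!) = 33

Legendre's formula: v_p(n!) = Σ_{k ≥ 1} ⌊n / p^k⌋. For p = 37, n = 1250, the terms are:
  ⌊1250/37^1⌋ = ⌊1250/37⌋ = 33
(the next term ⌊1250/37^2⌋ = 0, terminating the sum). Summing: v_37(1250!) = 33 = 33.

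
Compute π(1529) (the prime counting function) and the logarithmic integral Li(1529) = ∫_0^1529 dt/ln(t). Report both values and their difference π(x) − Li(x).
π(1529) = 241;  Li(1529) ≈ 251.77;  π(x) − Li(x) ≈ -10.77.

Direct count of primes ≤ 1529 gives π(1529) = 241. Numerical evaluation of the logarithmic integral gives Li(1529) ≈ 251.77. The difference π(x) − Li(x) ≈ -10.77 is typically negative for small/moderate x (Li(x) overestimates), though Littlewood's theorem shows this sign changes infinitely often.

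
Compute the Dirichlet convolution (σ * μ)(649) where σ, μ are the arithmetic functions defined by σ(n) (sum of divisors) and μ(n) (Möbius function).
(σ * μ)(649) = 649

Divisors of 649: [1, 11, 59, 649]. For each d | 649:
  d = 1: σ(1) · μ(649/1) = 1 · 1 = 1
  d = 11: σ(11) · μ(649/11) = 12 · -1 = -12
  d = 59: σ(59) · μ(649/59) = 60 · -1 = -60
  d = 649: σ(649) · μ(649/649) = 720 · 1 = 720
Summing: (σ * μ)(649) = 1 + -12 + -60 + 720 = 649.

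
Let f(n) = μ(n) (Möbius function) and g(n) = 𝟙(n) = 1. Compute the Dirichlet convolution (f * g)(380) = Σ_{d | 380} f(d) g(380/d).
(μ * 𝟙)(380) = 0

Divisors of 380: [1, 2, 4, 5, 10, 19, 20, 38, 76, 95, 190, 380]. For each d | 380:
  d = 1: μ(1) · 𝟙(380/1) = 1 · 1 = 1
  d = 2: μ(2) · 𝟙(380/2) = -1 · 1 = -1
  d = 4: μ(4) · 𝟙(380/4) = 0 · 1 = 0
  d = 5: μ(5) · 𝟙(380/5) = -1 · 1 = -1
  d = 10: μ(10) · 𝟙(380/10) = 1 · 1 = 1
  d = 19: μ(19) · 𝟙(380/19) = -1 · 1 = -1
  d = 20: μ(20) · 𝟙(380/20) = 0 · 1 = 0
  d = 38: μ(38) · 𝟙(380/38) = 1 · 1 = 1
  d = 76: μ(76) · 𝟙(380/76) = 0 · 1 = 0
  d = 95: μ(95) · 𝟙(380/95) = 1 · 1 = 1
  d = 190: μ(190) · 𝟙(380/190) = -1 · 1 = -1
  d = 380: μ(380) · 𝟙(380/380) = 0 · 1 = 0
Summing: (μ * 𝟙)(380) = 1 + -1 + 0 + -1 + 1 + -1 + 0 + 1 + 0 + 1 + -1 + 0 = 0.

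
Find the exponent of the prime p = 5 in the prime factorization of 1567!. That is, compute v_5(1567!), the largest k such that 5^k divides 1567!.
v_5(1567!) = 389

Legendre's formula: v_p(n!) = Σ_{k ≥ 1} ⌊n / p^k⌋. For p = 5, n = 1567, the terms are:
  ⌊1567/5^1⌋ = ⌊1567/5⌋ = 313
  ⌊1567/5^2⌋ = ⌊1567/25⌋ = 62
  ⌊1567/5^3⌋ = ⌊1567/125⌋ = 12
  ⌊1567/5^4⌋ = ⌊1567/625⌋ = 2
(the next term ⌊1567/5^5⌋ = 0, terminating the sum). Summing: v_5(1567!) = 313 + 62 + 12 + 2 = 389.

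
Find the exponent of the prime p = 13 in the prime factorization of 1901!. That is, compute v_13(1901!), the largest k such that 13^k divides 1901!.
v_13(1901!) = 157

Legendre's formula: v_p(n!) = Σ_{k ≥ 1} ⌊n / p^k⌋. For p = 13, n = 1901, the terms are:
  ⌊1901/13^1⌋ = ⌊1901/13⌋ = 146
  ⌊1901/13^2⌋ = ⌊1901/169⌋ = 11
(the next term ⌊1901/13^3⌋ = 0, terminating the sum). Summing: v_13(1901!) = 146 + 11 = 157.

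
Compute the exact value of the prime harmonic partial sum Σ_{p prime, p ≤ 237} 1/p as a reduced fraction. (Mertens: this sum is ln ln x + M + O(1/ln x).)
Σ 1/p = 8762990377702925264993654890050782886250854676753323401606562622367345144099360398279019780479/4445236185272185438169240794291312557432222642727183809026451438704160103479600800432029464270

π(237) = 51, so the primes ≤ 237 are [2, 3, 5, 7, 11, 13, 17, 19, 23, 29, 31, 37, 41, 43, 47, 53, 59, 61, 67, 71, 73, 79, 83, 89, 97, 101, 103, 107, 109, 113, 127, 131, 137, 139, 149, 151, 157, 163, 167, 173, 179, 181, 191, 193, 197, 199, 211, 223, 227, 229, 233]. Summing 1/p over these primes: 8762990377702925264993654890050782886250854676753323401606562622367345144099360398279019780479/4445236185272185438169240794291312557432222642727183809026451438704160103479600800432029464270 ≈ 1.9713. Mertens estimate ln ln(237) + 0.2615 ≈ 1.9604.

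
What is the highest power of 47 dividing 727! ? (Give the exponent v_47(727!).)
v_47(727!) = 15

Legendre's formula: v_p(n!) = Σ_{k ≥ 1} ⌊n / p^k⌋. For p = 47, n = 727, the terms are:
  ⌊727/47^1⌋ = ⌊727/47⌋ = 15
(the next term ⌊727/47^2⌋ = 0, terminating the sum). Summing: v_47(727!) = 15 = 15.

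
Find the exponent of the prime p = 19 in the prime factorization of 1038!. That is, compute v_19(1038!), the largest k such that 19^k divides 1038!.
v_19(1038!) = 56

Legendre's formula: v_p(n!) = Σ_{k ≥ 1} ⌊n / p^k⌋. For p = 19, n = 1038, the terms are:
  ⌊1038/19^1⌋ = ⌊1038/19⌋ = 54
  ⌊1038/19^2⌋ = ⌊1038/361⌋ = 2
(the next term ⌊1038/19^3⌋ = 0, terminating the sum). Summing: v_19(1038!) = 54 + 2 = 56.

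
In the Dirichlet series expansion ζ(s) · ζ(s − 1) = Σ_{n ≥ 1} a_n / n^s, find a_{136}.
σ(136) = 270

In the product (Σ m^0/m^s)(Σ k / k^s) = Σ (Σ_{d | n} d) / n^s, the coefficient of 1/n^s is σ(n) = Σ_{d | n} d. For n = 136, divisors are [1, 2, 4, 8, 17, 34, 68, 136]; summing: σ(136) = 270.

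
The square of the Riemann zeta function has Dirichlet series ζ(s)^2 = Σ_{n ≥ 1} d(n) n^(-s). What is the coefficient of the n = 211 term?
d(211) = 2

ζ(s)^2 = (Σ 1/m^s)(Σ 1/k^s). The coefficient of 1/n^s in the product is the number of ordered pairs (m, k) with mk = n, which equals d(n). For n = 211, divisors are [1, 211], so d(211) = 2.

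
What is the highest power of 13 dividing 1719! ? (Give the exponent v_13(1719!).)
v_13(1719!) = 142

Legendre's formula: v_p(n!) = Σ_{k ≥ 1} ⌊n / p^k⌋. For p = 13, n = 1719, the terms are:
  ⌊1719/13^1⌋ = ⌊1719/13⌋ = 132
  ⌊1719/13^2⌋ = ⌊1719/169⌋ = 10
(the next term ⌊1719/13^3⌋ = 0, terminating the sum). Summing: v_13(1719!) = 132 + 10 = 142.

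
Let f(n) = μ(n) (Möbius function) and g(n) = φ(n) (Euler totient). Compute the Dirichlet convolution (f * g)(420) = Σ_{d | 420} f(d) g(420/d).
(μ * φ)(420) = 15

Divisors of 420: [1, 2, 3, 4, 5, 6, 7, 10, 12, 14, 15, 20, 21, 28, 30, 35, 42, 60, 70, 84, 105, 140, 210, 420]. For each d | 420:
  d = 1: μ(1) · φ(420/1) = 1 · 96 = 96
  d = 2: μ(2) · φ(420/2) = -1 · 48 = -48
  d = 3: μ(3) · φ(420/3) = -1 · 48 = -48
  d = 4: μ(4) · φ(420/4) = 0 · 48 = 0
  d = 5: μ(5) · φ(420/5) = -1 · 24 = -24
  d = 6: μ(6) · φ(420/6) = 1 · 24 = 24
  d = 7: μ(7) · φ(420/7) = -1 · 16 = -16
  d = 10: μ(10) · φ(420/10) = 1 · 12 = 12
  d = 12: μ(12) · φ(420/12) = 0 · 24 = 0
  d = 14: μ(14) · φ(420/14) = 1 · 8 = 8
  d = 15: μ(15) · φ(420/15) = 1 · 12 = 12
  d = 20: μ(20) · φ(420/20) = 0 · 12 = 0
  d = 21: μ(21) · φ(420/21) = 1 · 8 = 8
  d = 28: μ(28) · φ(420/28) = 0 · 8 = 0
  d = 30: μ(30) · φ(420/30) = -1 · 6 = -6
  d = 35: μ(35) · φ(420/35) = 1 · 4 = 4
  d = 42: μ(42) · φ(420/42) = -1 · 4 = -4
  d = 60: μ(60) · φ(420/60) = 0 · 6 = 0
  d = 70: μ(70) · φ(420/70) = -1 · 2 = -2
  d = 84: μ(84) · φ(420/84) = 0 · 4 = 0
  d = 105: μ(105) · φ(420/105) = -1 · 2 = -2
  d = 140: μ(140) · φ(420/140) = 0 · 2 = 0
  d = 210: μ(210) · φ(420/210) = 1 · 1 = 1
  d = 420: μ(420) · φ(420/420) = 0 · 1 = 0
Summing: (μ * φ)(420) = 96 + -48 + -48 + 0 + -24 + 24 + -16 + 12 + 0 + 8 + 12 + 0 + 8 + 0 + -6 + 4 + -4 + 0 + -2 + 0 + -2 + 0 + 1 + 0 = 15.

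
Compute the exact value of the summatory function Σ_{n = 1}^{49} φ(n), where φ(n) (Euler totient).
Σ_{n ≤ 49} φ(n) = 754

Compute φ(n) for each 1 ≤ n ≤ 49: φ(1) = 1, φ(2) = 1, φ(3) = 2, φ(4) = 2, φ(5) = 4, φ(6) = 2, φ(7) = 6, φ(8) = 4, φ(9) = 6, φ(10) = 4, φ(11) = 10, φ(12) = 4, φ(13) = 12, φ(14) = 6, φ(15) = 8, φ(16) = 8, φ(17) = 16, φ(18) = 6, φ(19) = 18, φ(20) = 8, φ(21) = 12, φ(22) = 10, φ(23) = 22, φ(24) = 8, φ(25) = 20, φ(26) = 12, φ(27) = 18, φ(28) = 12, φ(29) = 28, φ(30) = 8, φ(31) = 30, φ(32) = 16, φ(33) = 20, φ(34) = 16, φ(35) = 24, φ(36) = 12, φ(37) = 36, φ(38) = 18, φ(39) = 24, φ(40) = 16, φ(41) = 40, φ(42) = 12, φ(43) = 42, φ(44) = 20, φ(45) = 24, φ(46) = 22, φ(47) = 46, φ(48) = 16, φ(49) = 42. Summing all 49 values: 754. (Average order: Σ_{n ≤ x} φ(n) ~ (3/π²) x². For x = 49, (3/π²)·49² ≈ 729.82.)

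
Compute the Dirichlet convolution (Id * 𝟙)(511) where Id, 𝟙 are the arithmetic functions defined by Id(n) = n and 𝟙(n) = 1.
(Id * 𝟙)(511) = 592

Divisors of 511: [1, 7, 73, 511]. For each d | 511:
  d = 1: Id(1) · 𝟙(511/1) = 1 · 1 = 1
  d = 7: Id(7) · 𝟙(511/7) = 7 · 1 = 7
  d = 73: Id(73) · 𝟙(511/73) = 73 · 1 = 73
  d = 511: Id(511) · 𝟙(511/511) = 511 · 1 = 511
Summing: (Id * 𝟙)(511) = 1 + 7 + 73 + 511 = 592.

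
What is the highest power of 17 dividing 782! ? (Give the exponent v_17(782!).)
v_17(782!) = 48

Legendre's formula: v_p(n!) = Σ_{k ≥ 1} ⌊n / p^k⌋. For p = 17, n = 782, the terms are:
  ⌊782/17^1⌋ = ⌊782/17⌋ = 46
  ⌊782/17^2⌋ = ⌊782/289⌋ = 2
(the next term ⌊782/17^3⌋ = 0, terminating the sum). Summing: v_17(782!) = 46 + 2 = 48.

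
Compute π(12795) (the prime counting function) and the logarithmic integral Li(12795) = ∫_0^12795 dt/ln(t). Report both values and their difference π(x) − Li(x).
π(12795) = 1525;  Li(12795) ≈ 1545.45;  π(x) − Li(x) ≈ -20.45.

Direct count of primes ≤ 12795 gives π(12795) = 1525. Numerical evaluation of the logarithmic integral gives Li(12795) ≈ 1545.45. The difference π(x) − Li(x) ≈ -20.45 is typically negative for small/moderate x (Li(x) overestimates), though Littlewood's theorem shows this sign changes infinitely often.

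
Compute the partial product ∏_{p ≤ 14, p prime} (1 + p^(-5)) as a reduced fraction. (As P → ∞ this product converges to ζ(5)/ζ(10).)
∏ = 3142700502292816/3033799133990625

The primes p ≤ 14 are [2, 3, 5, 7, 11, 13]. For each, (1 + 1/p^5) = (p^5 + 1)/p^5. Multiplying these fractions over p ∈ [2, 3, 5, 7, 11, 13] gives 3142700502292816/3033799133990625. (In the limit P → ∞ this tends to ζ(5)/ζ(10).)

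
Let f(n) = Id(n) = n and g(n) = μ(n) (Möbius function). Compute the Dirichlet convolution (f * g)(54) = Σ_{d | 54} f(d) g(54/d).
(Id * μ)(54) = 18

Divisors of 54: [1, 2, 3, 6, 9, 18, 27, 54]. For each d | 54:
  d = 1: Id(1) · μ(54/1) = 1 · 0 = 0
  d = 2: Id(2) · μ(54/2) = 2 · 0 = 0
  d = 3: Id(3) · μ(54/3) = 3 · 0 = 0
  d = 6: Id(6) · μ(54/6) = 6 · 0 = 0
  d = 9: Id(9) · μ(54/9) = 9 · 1 = 9
  d = 18: Id(18) · μ(54/18) = 18 · -1 = -18
  d = 27: Id(27) · μ(54/27) = 27 · -1 = -27
  d = 54: Id(54) · μ(54/54) = 54 · 1 = 54
Summing: (Id * μ)(54) = 0 + 0 + 0 + 0 + 9 + -18 + -27 + 54 = 18.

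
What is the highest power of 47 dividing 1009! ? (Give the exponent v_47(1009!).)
v_47(1009!) = 21

Legendre's formula: v_p(n!) = Σ_{k ≥ 1} ⌊n / p^k⌋. For p = 47, n = 1009, the terms are:
  ⌊1009/47^1⌋ = ⌊1009/47⌋ = 21
(the next term ⌊1009/47^2⌋ = 0, terminating the sum). Summing: v_47(1009!) = 21 = 21.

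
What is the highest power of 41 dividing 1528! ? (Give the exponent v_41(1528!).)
v_41(1528!) = 37

Legendre's formula: v_p(n!) = Σ_{k ≥ 1} ⌊n / p^k⌋. For p = 41, n = 1528, the terms are:
  ⌊1528/41^1⌋ = ⌊1528/41⌋ = 37
(the next term ⌊1528/41^2⌋ = 0, terminating the sum). Summing: v_41(1528!) = 37 = 37.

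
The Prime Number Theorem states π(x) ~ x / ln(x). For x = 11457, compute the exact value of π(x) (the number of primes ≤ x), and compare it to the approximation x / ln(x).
π(11457) = 1381;  x/ln(x) ≈ 1225.83;  relative error ≈ 11.24%.

Directly count primes up to 11457: π(11457) = 1381. The PNT approximation gives 11457/ln(11457) ≈ 11457/9.34636 ≈ 1225.83. Relative error (π(x) − x/ln(x)) / π(x) ≈ 11.24%; the approximation is known to undercount slightly (Li(x) is a better estimate).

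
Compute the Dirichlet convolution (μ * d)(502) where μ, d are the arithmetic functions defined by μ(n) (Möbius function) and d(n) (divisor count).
(μ * d)(502) = 1

Divisors of 502: [1, 2, 251, 502]. For each d | 502:
  d = 1: μ(1) · d(502/1) = 1 · 4 = 4
  d = 2: μ(2) · d(502/2) = -1 · 2 = -2
  d = 251: μ(251) · d(502/251) = -1 · 2 = -2
  d = 502: μ(502) · d(502/502) = 1 · 1 = 1
Summing: (μ * d)(502) = 4 + -2 + -2 + 1 = 1.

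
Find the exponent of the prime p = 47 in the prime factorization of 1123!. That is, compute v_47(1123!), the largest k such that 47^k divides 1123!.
v_47(1123!) = 23

Legendre's formula: v_p(n!) = Σ_{k ≥ 1} ⌊n / p^k⌋. For p = 47, n = 1123, the terms are:
  ⌊1123/47^1⌋ = ⌊1123/47⌋ = 23
(the next term ⌊1123/47^2⌋ = 0, terminating the sum). Summing: v_47(1123!) = 23 = 23.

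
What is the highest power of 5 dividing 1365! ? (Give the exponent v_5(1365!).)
v_5(1365!) = 339

Legendre's formula: v_p(n!) = Σ_{k ≥ 1} ⌊n / p^k⌋. For p = 5, n = 1365, the terms are:
  ⌊1365/5^1⌋ = ⌊1365/5⌋ = 273
  ⌊1365/5^2⌋ = ⌊1365/25⌋ = 54
  ⌊1365/5^3⌋ = ⌊1365/125⌋ = 10
  ⌊1365/5^4⌋ = ⌊1365/625⌋ = 2
(the next term ⌊1365/5^5⌋ = 0, terminating the sum). Summing: v_5(1365!) = 273 + 54 + 10 + 2 = 339.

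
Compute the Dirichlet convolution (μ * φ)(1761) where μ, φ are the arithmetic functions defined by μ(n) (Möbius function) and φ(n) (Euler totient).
(μ * φ)(1761) = 585

Divisors of 1761: [1, 3, 587, 1761]. For each d | 1761:
  d = 1: μ(1) · φ(1761/1) = 1 · 1172 = 1172
  d = 3: μ(3) · φ(1761/3) = -1 · 586 = -586
  d = 587: μ(587) · φ(1761/587) = -1 · 2 = -2
  d = 1761: μ(1761) · φ(1761/1761) = 1 · 1 = 1
Summing: (μ * φ)(1761) = 1172 + -586 + -2 + 1 = 585.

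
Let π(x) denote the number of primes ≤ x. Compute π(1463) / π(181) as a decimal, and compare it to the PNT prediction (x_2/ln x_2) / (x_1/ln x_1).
π(1463)/π(181) = 232/42 ≈ 5.5238;  PNT prediction ≈ 5.7653.

π(181) = 42 and π(1463) = 232, so π(1463)/π(181) ≈ 5.5238. The PNT-predicted ratio is (1463/ln(1463)) / (181/ln(181)) ≈ 5.7653. The two agree to within a few percent, as expected.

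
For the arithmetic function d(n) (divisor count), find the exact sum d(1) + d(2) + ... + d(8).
Σ_{n ≤ 8} d(n) = 20

Compute d(n) for each 1 ≤ n ≤ 8: d(1) = 1, d(2) = 2, d(3) = 2, d(4) = 3, d(5) = 2, d(6) = 4, d(7) = 2, d(8) = 4. Summing all 8 values: 20. (Dirichlet's divisor formula: Σ_{n ≤ x} d(n) = x ln(x) + (2γ − 1) x + O(√x). For x = 8, the asymptotic estimate is ≈ 17.87.)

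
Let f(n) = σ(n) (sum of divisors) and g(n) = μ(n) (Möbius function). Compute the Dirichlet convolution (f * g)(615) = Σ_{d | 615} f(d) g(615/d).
(σ * μ)(615) = 615

Divisors of 615: [1, 3, 5, 15, 41, 123, 205, 615]. For each d | 615:
  d = 1: σ(1) · μ(615/1) = 1 · -1 = -1
  d = 3: σ(3) · μ(615/3) = 4 · 1 = 4
  d = 5: σ(5) · μ(615/5) = 6 · 1 = 6
  d = 15: σ(15) · μ(615/15) = 24 · -1 = -24
  d = 41: σ(41) · μ(615/41) = 42 · 1 = 42
  d = 123: σ(123) · μ(615/123) = 168 · -1 = -168
  d = 205: σ(205) · μ(615/205) = 252 · -1 = -252
  d = 615: σ(615) · μ(615/615) = 1008 · 1 = 1008
Summing: (σ * μ)(615) = -1 + 4 + 6 + -24 + 42 + -168 + -252 + 1008 = 615.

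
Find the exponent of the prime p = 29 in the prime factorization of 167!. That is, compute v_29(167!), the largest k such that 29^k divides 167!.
v_29(167!) = 5

Legendre's formula: v_p(n!) = Σ_{k ≥ 1} ⌊n / p^k⌋. For p = 29, n = 167, the terms are:
  ⌊167/29^1⌋ = ⌊167/29⌋ = 5
(the next term ⌊167/29^2⌋ = 0, terminating the sum). Summing: v_29(167!) = 5 = 5.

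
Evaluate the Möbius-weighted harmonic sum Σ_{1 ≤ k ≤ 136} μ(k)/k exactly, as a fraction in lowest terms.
Σ μ(k)/k = 1798157260399775266990045811129040783798487774562/262948239526313870385685898536205956450305483726315

Values of μ(k) for 1 ≤ k ≤ 136: μ(1) = 1, μ(2) = -1, μ(3) = -1, μ(5) = -1, μ(6) = 1, μ(7) = -1, μ(10) = 1, μ(11) = -1, μ(13) = -1, μ(14) = 1, μ(15) = 1, μ(17) = -1, μ(19) = -1, μ(21) = 1, μ(22) = 1, μ(23) = -1, μ(26) = 1, μ(29) = -1, μ(30) = -1, μ(31) = -1, μ(33) = 1, μ(34) = 1, μ(35) = 1, μ(37) = -1, μ(38) = 1, μ(39) = 1, μ(41) = -1, μ(42) = -1, μ(43) = -1, μ(46) = 1, μ(47) = -1, μ(51) = 1, μ(53) = -1, μ(55) = 1, μ(57) = 1, μ(58) = 1, μ(59) = -1, μ(61) = -1, μ(62) = 1, μ(65) = 1, μ(66) = -1, μ(67) = -1, μ(69) = 1, μ(70) = -1, μ(71) = -1, μ(73) = -1, μ(74) = 1, μ(77) = 1, μ(78) = -1, μ(79) = -1, μ(82) = 1, μ(83) = -1, μ(85) = 1, μ(86) = 1, μ(87) = 1, μ(89) = -1, μ(91) = 1, μ(93) = 1, μ(94) = 1, μ(95) = 1, μ(97) = -1, μ(101) = -1, μ(102) = -1, μ(103) = -1, μ(105) = -1, μ(106) = 1, μ(107) = -1, μ(109) = -1, μ(110) = -1, μ(111) = 1, μ(113) = -1, μ(114) = -1, μ(115) = 1, μ(118) = 1, μ(119) = 1, μ(122) = 1, μ(123) = 1, μ(127) = -1, μ(129) = 1, μ(130) = -1, μ(131) = -1, μ(133) = 1, μ(134) = 1, with μ = 0 on non-squarefree integers. Summing μ(k)/k for k where μ(k) ≠ 0 gives 1798157260399775266990045811129040783798487774562/262948239526313870385685898536205956450305483726315 ≈ 0.0068. (PNT ⟺ this sum → 0 as n → ∞.)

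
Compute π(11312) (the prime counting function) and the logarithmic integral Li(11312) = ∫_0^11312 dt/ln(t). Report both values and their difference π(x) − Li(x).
π(11312) = 1367;  Li(11312) ≈ 1387.62;  π(x) − Li(x) ≈ -20.62.

Direct count of primes ≤ 11312 gives π(11312) = 1367. Numerical evaluation of the logarithmic integral gives Li(11312) ≈ 1387.62. The difference π(x) − Li(x) ≈ -20.62 is typically negative for small/moderate x (Li(x) overestimates), though Littlewood's theorem shows this sign changes infinitely often.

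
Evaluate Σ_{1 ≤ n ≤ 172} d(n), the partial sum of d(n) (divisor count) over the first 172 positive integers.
Σ_{n ≤ 172} d(n) = 917

Compute d(n) for each 1 ≤ n ≤ 172: d(1) = 1, d(2) = 2, d(3) = 2, d(4) = 3, d(5) = 2, d(6) = 4, d(7) = 2, d(8) = 4, d(9) = 3, d(10) = 4, d(11) = 2, d(12) = 6, d(13) = 2, d(14) = 4, d(15) = 4, d(16) = 5, d(17) = 2, d(18) = 6, d(19) = 2, d(20) = 6, d(21) = 4, d(22) = 4, d(23) = 2, d(24) = 8, d(25) = 3, d(26) = 4, d(27) = 4, d(28) = 6, d(29) = 2, d(30) = 8, d(31) = 2, d(32) = 6, d(33) = 4, d(34) = 4, d(35) = 4, d(36) = 9, d(37) = 2, d(38) = 4, d(39) = 4, d(40) = 8, d(41) = 2, d(42) = 8, d(43) = 2, d(44) = 6, d(45) = 6, d(46) = 4, d(47) = 2, d(48) = 10, d(49) = 3, d(50) = 6, d(51) = 4, d(52) = 6, d(53) = 2, d(54) = 8, d(55) = 4, d(56) = 8, d(57) = 4, d(58) = 4, d(59) = 2, d(60) = 12, d(61) = 2, d(62) = 4, d(63) = 6, d(64) = 7, d(65) = 4, d(66) = 8, d(67) = 2, d(68) = 6, d(69) = 4, d(70) = 8, d(71) = 2, d(72) = 12, d(73) = 2, d(74) = 4, d(75) = 6, d(76) = 6, d(77) = 4, d(78) = 8, d(79) = 2, d(80) = 10, d(81) = 5, d(82) = 4, d(83) = 2, d(84) = 12, d(85) = 4, d(86) = 4, d(87) = 4, d(88) = 8, d(89) = 2, d(90) = 12, d(91) = 4, d(92) = 6, d(93) = 4, d(94) = 4, d(95) = 4, d(96) = 12, d(97) = 2, d(98) = 6, d(99) = 6, d(100) = 9, d(101) = 2, d(102) = 8, d(103) = 2, d(104) = 8, d(105) = 8, d(106) = 4, d(107) = 2, d(108) = 12, d(109) = 2, d(110) = 8, d(111) = 4, d(112) = 10, d(113) = 2, d(114) = 8, d(115) = 4, d(116) = 6, d(117) = 6, d(118) = 4, d(119) = 4, d(120) = 16, d(121) = 3, d(122) = 4, d(123) = 4, d(124) = 6, d(125) = 4, d(126) = 12, d(127) = 2, d(128) = 8, d(129) = 4, d(130) = 8, d(131) = 2, d(132) = 12, d(133) = 4, d(134) = 4, d(135) = 8, d(136) = 8, d(137) = 2, d(138) = 8, d(139) = 2, d(140) = 12, d(141) = 4, d(142) = 4, d(143) = 4, d(144) = 15, d(145) = 4, d(146) = 4, d(147) = 6, d(148) = 6, d(149) = 2, d(150) = 12, d(151) = 2, d(152) = 8, d(153) = 6, d(154) = 8, d(155) = 4, d(156) = 12, d(157) = 2, d(158) = 4, d(159) = 4, d(160) = 12, d(161) = 4, d(162) = 10, d(163) = 2, d(164) = 6, d(165) = 8, d(166) = 4, d(167) = 2, d(168) = 16, d(169) = 3, d(170) = 8, d(171) = 6, d(172) = 6. Summing all 172 values: 917. (Dirichlet's divisor formula: Σ_{n ≤ x} d(n) = x ln(x) + (2γ − 1) x + O(√x). For x = 172, the asymptotic estimate is ≈ 911.93.)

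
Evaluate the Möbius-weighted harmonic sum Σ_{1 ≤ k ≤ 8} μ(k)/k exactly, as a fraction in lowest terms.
Σ μ(k)/k = -1/105

Values of μ(k) for 1 ≤ k ≤ 8: μ(1) = 1, μ(2) = -1, μ(3) = -1, μ(5) = -1, μ(6) = 1, μ(7) = -1, with μ = 0 on non-squarefree integers. Summing μ(k)/k for k where μ(k) ≠ 0 gives -1/105 ≈ -0.0095. (PNT ⟺ this sum → 0 as n → ∞.)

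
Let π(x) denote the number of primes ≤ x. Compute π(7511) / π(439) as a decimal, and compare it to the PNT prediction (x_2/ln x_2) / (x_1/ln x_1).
π(7511)/π(439) = 951/85 ≈ 11.1882;  PNT prediction ≈ 11.6652.

π(439) = 85 and π(7511) = 951, so π(7511)/π(439) ≈ 11.1882. The PNT-predicted ratio is (7511/ln(7511)) / (439/ln(439)) ≈ 11.6652. The two agree to within a few percent, as expected.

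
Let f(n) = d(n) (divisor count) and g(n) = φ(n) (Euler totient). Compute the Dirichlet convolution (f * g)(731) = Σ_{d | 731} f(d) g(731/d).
(d * φ)(731) = 792

Divisors of 731: [1, 17, 43, 731]. For each d | 731:
  d = 1: d(1) · φ(731/1) = 1 · 672 = 672
  d = 17: d(17) · φ(731/17) = 2 · 42 = 84
  d = 43: d(43) · φ(731/43) = 2 · 16 = 32
  d = 731: d(731) · φ(731/731) = 4 · 1 = 4
Summing: (d * φ)(731) = 672 + 84 + 32 + 4 = 792.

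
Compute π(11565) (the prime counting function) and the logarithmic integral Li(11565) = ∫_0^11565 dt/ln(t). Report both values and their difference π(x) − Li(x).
π(11565) = 1392;  Li(11565) ≈ 1414.70;  π(x) − Li(x) ≈ -22.70.

Direct count of primes ≤ 11565 gives π(11565) = 1392. Numerical evaluation of the logarithmic integral gives Li(11565) ≈ 1414.70. The difference π(x) − Li(x) ≈ -22.70 is typically negative for small/moderate x (Li(x) overestimates), though Littlewood's theorem shows this sign changes infinitely often.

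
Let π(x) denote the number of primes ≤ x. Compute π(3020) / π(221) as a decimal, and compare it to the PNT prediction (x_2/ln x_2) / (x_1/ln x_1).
π(3020)/π(221) = 433/47 ≈ 9.2128;  PNT prediction ≈ 9.2059.

π(221) = 47 and π(3020) = 433, so π(3020)/π(221) ≈ 9.2128. The PNT-predicted ratio is (3020/ln(3020)) / (221/ln(221)) ≈ 9.2059. The two agree to within a few percent, as expected.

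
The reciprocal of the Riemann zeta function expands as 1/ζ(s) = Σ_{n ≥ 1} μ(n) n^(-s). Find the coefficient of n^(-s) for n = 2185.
μ(2185) = -1

Factor n = 2185 = 5 · 19 · 23. μ(n) = 0 if any exponent ≥ 2 (not squarefree); otherwise μ(n) = (−1)^{ω(n)} where ω(n) is the number of distinct prime factors. Applying: μ(2185) = -1.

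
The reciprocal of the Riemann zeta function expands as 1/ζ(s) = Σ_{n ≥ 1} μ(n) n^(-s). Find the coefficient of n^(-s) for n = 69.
μ(69) = 1

Factor n = 69 = 3 · 23. μ(n) = 0 if any exponent ≥ 2 (not squarefree); otherwise μ(n) = (−1)^{ω(n)} where ω(n) is the number of distinct prime factors. Applying: μ(69) = 1.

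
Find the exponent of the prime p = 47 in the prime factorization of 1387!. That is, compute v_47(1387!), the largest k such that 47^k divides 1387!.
v_47(1387!) = 29

Legendre's formula: v_p(n!) = Σ_{k ≥ 1} ⌊n / p^k⌋. For p = 47, n = 1387, the terms are:
  ⌊1387/47^1⌋ = ⌊1387/47⌋ = 29
(the next term ⌊1387/47^2⌋ = 0, terminating the sum). Summing: v_47(1387!) = 29 = 29.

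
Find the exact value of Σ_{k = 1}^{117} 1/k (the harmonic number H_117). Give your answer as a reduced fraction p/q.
H_117 = 92871598140184128096692969865041386290666258684529/17379782769567790172972927968296006432665936992320

Direct summation: H_117 = 1 + 1/2 + ... + 1/117. The least common denominator is lcm(1, ..., 117) = 955888052326228459513511038256280353796626534577600; over this denominator the numerator is 955888052326228459513511038256280353796626534577600 + 477944026163114229756755519128140176898313267288800 + 318629350775409486504503679418760117932208844859200 + 238972013081557114878377759564070088449156633644400 + 191177610465245691902702207651256070759325306915520 + 159314675387704743252251839709380058966104422429600 + 136555436046604065644787291179468621970946647796800 + 119486006540778557439188879782035044224578316822200 + 106209783591803162168167893139586705977402948286400 + 95588805232622845951351103825628035379662653457760 + 86898913847838950864864639841480032163329684961600 + 79657337693852371626125919854690029483052211214800 + 73529850178940650731808541404329257984355887275200 + 68277718023302032822393645589734310985473323898400 + 63725870155081897300900735883752023586441768971840 + 59743003270389278719594439891017522112289158411100 + 56228708960366379971383002250369432576272149092800 + 53104891795901581084083946569793352988701474143200 + 50309897490854129448079528329277913357717186030400 + 47794402616311422975675551912814017689831326728880 + 45518478682201355214929097059822873990315549265600 + 43449456923919475432432319920740016081664842480800 + 41560350101140367804935262532881754512896805851200 + 39828668846926185813062959927345014741526105607400 + 38235522093049138380540441530251214151865061383104 + 36764925089470325365904270702164628992177943637600 + 35403261197267720722722631046528901992467649428800 + 34138859011651016411196822794867155492736661949200 + 32961656976766498603914173732975184613676777054400 + 31862935077540948650450367941876011793220884485920 + 30835098462136401919790678653428398509568597889600 + 29871501635194639359797219945508761056144579205550 + 28966304615946316954954879947160010721109894987200 + 28114354480183189985691501125184716288136074546400 + 27311087209320813128957458235893724394189329559360 + 26552445897950790542041973284896676494350737071600 + 25834812225033201608473271304223793345854771204800 + 25154948745427064724039764164638956678858593015200 + 24509950059646883577269513801443085994785295758400 + 23897201308155711487837775956407008844915663364440 + 23314342739664108768622220445275130580405525233600 + 22759239341100677607464548529911436995157774632800 + 22229954705261126965430489261773961716200617083200 + 21724728461959737716216159960370008040832421240400 + 21241956718360632433633578627917341195480589657280 + 20780175050570183902467631266440877256448402925600 + 20338043666515499138585341239495326676523968820800 + 19914334423463092906531479963672507370763052803700 + 19507919435229152234969613025638374567278092542400 + 19117761046524569190270220765125607075932530691552 + 18742902986788793323794334083456477525424049697600 + 18382462544735162682952135351082314496088971818800 + 18035623628796763387047378080307176486728802539200 + 17701630598633860361361315523264450996233824714400 + 17379782769567790172972927968296006432665936992320 + 17069429505825508205598411397433577746368330974600 + 16769965830284709816026509443092637785905728676800 + 16480828488383249301957086866487592306838388527200 + 16201492412308956940906966750106446674519093806400 + 15931467538770474325225183970938005896610442242960 + 15670295939774237041205098987807874652403713681600 + 15417549231068200959895339326714199254784298944800 + 15172826227400451738309699019940957996771849755200 + 14935750817597319679898609972754380528072289602775 + 14705970035788130146361708280865851596871177455040 + 14483152307973158477477439973580005360554947493600 + 14266985855615350141992702063526572444725769172800 + 14057177240091594992845750562592358144068037273200 + 13853450033713455934978420844293918170965601950400 + 13655543604660406564478729117946862197094664779680 + 13463212004594767035401563919102540194318683585600 + 13276222948975395271020986642448338247175368535800 + 13094356881181211774157685455565484298583925131200 + 12917406112516600804236635652111896672927385602400 + 12745174031016379460180147176750404717288353794368 + 12577474372713532362019882082319478339429296507600 + 12414130549691278694980662834497147451904240708800 + 12254975029823441788634756900721542997392647879200 + 12099848763623145057133051117168105744261095374400 + 11948600654077855743918887978203504422457831682220 + 11801087065755906907574210348842967330822549809600 + 11657171369832054384311110222637565290202762616800 + 11516723522002752524259169135617835587911163067200 + 11379619670550338803732274264955718497578887316400 + 11245741792073275994276600450073886515254429818560 + 11114977352630563482715244630886980858100308541600 + 10987218992255499534638057910991728204558925684800 + 10862364230979868858108079980185004020416210620200 + 10740315194676724264196753238834610716816028478400 + 10620978359180316216816789313958670597740294828640 + 10504264311277235818829791629189893997765126753600 + 10390087525285091951233815633220438628224201462800 + 10278366154045467306596892884476132836522865963200 + 10169021833257749569292670619747663338261984410400 + 10061979498170825889615905665855582671543437206080 + 9957167211731546453265739981836253685381526401850 + 9854516003363179994984649878930725296872438500800 + 9753959717614576117484806512819187283639046271200 + 9655434871982105651651626649053336907036631662400 + 9558880523262284595135110382562803537966265345776 + 9464238141843846133797138992636439146501252817600 + 9371451493394396661897167041728238762712024848800 + 9280466527439111257412728526760003434918704219200 + 9191231272367581341476067675541157248044485909400 + 9103695736440271042985819411964574798063109853120 + 9017811814398381693523689040153588243364401269600 + 8933533199310546350593561105198881811183425556800 + 8850815299316930180680657761632225498116912357200 + 8769615158956224399206523286754865631161711326400 + 8689891384783895086486463984148003216332968496160 + 8611604075011067202824423768074597781951590401600 + 8534714752912754102799205698716788873184165487300 + 8459186303771933270031071135011330564571916235200 + 8384982915142354908013254721546318892952864338400 + 8312070020228073560987052506576350902579361170240 + 8240414244191624650978543433243796153419194263600 + 8169983353215627859089837933814361998261765252800 = 5107937897710127045318113342577276245986644227649095, so H_117 = 5107937897710127045318113342577276245986644227649095/955888052326228459513511038256280353796626534577600; reducing by gcd(5107937897710127045318113342577276245986644227649095, 955888052326228459513511038256280353796626534577600) = 55 gives 92871598140184128096692969865041386290666258684529/17379782769567790172972927968296006432665936992320 ≈ 5.34366. (The PNT-adjacent estimate ln(117) + γ ≈ 5.33939 matches within O(1/n).)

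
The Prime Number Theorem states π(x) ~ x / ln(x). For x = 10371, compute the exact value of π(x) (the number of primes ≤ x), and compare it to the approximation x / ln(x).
π(10371) = 1272;  x/ln(x) ≈ 1121.58;  relative error ≈ 11.83%.

Directly count primes up to 10371: π(10371) = 1272. The PNT approximation gives 10371/ln(10371) ≈ 10371/9.24677 ≈ 1121.58. Relative error (π(x) − x/ln(x)) / π(x) ≈ 11.83%; the approximation is known to undercount slightly (Li(x) is a better estimate).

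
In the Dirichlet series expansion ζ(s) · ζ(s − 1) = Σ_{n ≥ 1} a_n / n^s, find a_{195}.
σ(195) = 336

In the product (Σ m^0/m^s)(Σ k / k^s) = Σ (Σ_{d | n} d) / n^s, the coefficient of 1/n^s is σ(n) = Σ_{d | n} d. For n = 195, divisors are [1, 3, 5, 13, 15, 39, 65, 195]; summing: σ(195) = 336.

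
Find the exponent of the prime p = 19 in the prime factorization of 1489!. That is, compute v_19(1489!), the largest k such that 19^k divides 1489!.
v_19(1489!) = 82

Legendre's formula: v_p(n!) = Σ_{k ≥ 1} ⌊n / p^k⌋. For p = 19, n = 1489, the terms are:
  ⌊1489/19^1⌋ = ⌊1489/19⌋ = 78
  ⌊1489/19^2⌋ = ⌊1489/361⌋ = 4
(the next term ⌊1489/19^3⌋ = 0, terminating the sum). Summing: v_19(1489!) = 78 + 4 = 82.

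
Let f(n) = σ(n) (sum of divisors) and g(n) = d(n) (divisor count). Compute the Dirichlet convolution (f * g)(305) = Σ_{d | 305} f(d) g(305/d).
(σ * d)(305) = 512

Divisors of 305: [1, 5, 61, 305]. For each d | 305:
  d = 1: σ(1) · d(305/1) = 1 · 4 = 4
  d = 5: σ(5) · d(305/5) = 6 · 2 = 12
  d = 61: σ(61) · d(305/61) = 62 · 2 = 124
  d = 305: σ(305) · d(305/305) = 372 · 1 = 372
Summing: (σ * d)(305) = 4 + 12 + 124 + 372 = 512.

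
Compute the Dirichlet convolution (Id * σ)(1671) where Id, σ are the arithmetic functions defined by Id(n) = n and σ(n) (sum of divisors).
(Id * σ)(1671) = 7805

Divisors of 1671: [1, 3, 557, 1671]. For each d | 1671:
  d = 1: Id(1) · σ(1671/1) = 1 · 2232 = 2232
  d = 3: Id(3) · σ(1671/3) = 3 · 558 = 1674
  d = 557: Id(557) · σ(1671/557) = 557 · 4 = 2228
  d = 1671: Id(1671) · σ(1671/1671) = 1671 · 1 = 1671
Summing: (Id * σ)(1671) = 2232 + 1674 + 2228 + 1671 = 7805.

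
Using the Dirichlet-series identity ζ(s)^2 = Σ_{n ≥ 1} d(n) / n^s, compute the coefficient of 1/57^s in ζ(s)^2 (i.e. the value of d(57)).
d(57) = 4

ζ(s)^2 = (Σ 1/m^s)(Σ 1/k^s). The coefficient of 1/n^s in the product is the number of ordered pairs (m, k) with mk = n, which equals d(n). For n = 57, divisors are [1, 3, 19, 57], so d(57) = 4.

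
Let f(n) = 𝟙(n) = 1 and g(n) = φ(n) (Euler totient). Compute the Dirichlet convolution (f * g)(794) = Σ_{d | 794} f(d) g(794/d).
(𝟙 * φ)(794) = 794

Divisors of 794: [1, 2, 397, 794]. For each d | 794:
  d = 1: 𝟙(1) · φ(794/1) = 1 · 396 = 396
  d = 2: 𝟙(2) · φ(794/2) = 1 · 396 = 396
  d = 397: 𝟙(397) · φ(794/397) = 1 · 1 = 1
  d = 794: 𝟙(794) · φ(794/794) = 1 · 1 = 1
Summing: (𝟙 * φ)(794) = 396 + 396 + 1 + 1 = 794.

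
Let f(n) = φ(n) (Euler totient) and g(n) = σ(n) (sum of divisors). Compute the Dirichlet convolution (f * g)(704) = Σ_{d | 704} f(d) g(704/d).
(φ * σ)(704) = 9856

Divisors of 704: [1, 2, 4, 8, 11, 16, 22, 32, 44, 64, 88, 176, 352, 704]. For each d | 704:
  d = 1: φ(1) · σ(704/1) = 1 · 1524 = 1524
  d = 2: φ(2) · σ(704/2) = 1 · 756 = 756
  d = 4: φ(4) · σ(704/4) = 2 · 372 = 744
  d = 8: φ(8) · σ(704/8) = 4 · 180 = 720
  d = 11: φ(11) · σ(704/11) = 10 · 127 = 1270
  d = 16: φ(16) · σ(704/16) = 8 · 84 = 672
  d = 22: φ(22) · σ(704/22) = 10 · 63 = 630
  d = 32: φ(32) · σ(704/32) = 16 · 36 = 576
  d = 44: φ(44) · σ(704/44) = 20 · 31 = 620
  d = 64: φ(64) · σ(704/64) = 32 · 12 = 384
  d = 88: φ(88) · σ(704/88) = 40 · 15 = 600
  d = 176: φ(176) · σ(704/176) = 80 · 7 = 560
  d = 352: φ(352) · σ(704/352) = 160 · 3 = 480
  d = 704: φ(704) · σ(704/704) = 320 · 1 = 320
Summing: (φ * σ)(704) = 1524 + 756 + 744 + 720 + 1270 + 672 + 630 + 576 + 620 + 384 + 600 + 560 + 480 + 320 = 9856.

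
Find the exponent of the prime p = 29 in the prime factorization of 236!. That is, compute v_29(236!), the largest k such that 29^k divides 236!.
v_29(236!) = 8

Legendre's formula: v_p(n!) = Σ_{k ≥ 1} ⌊n / p^k⌋. For p = 29, n = 236, the terms are:
  ⌊236/29^1⌋ = ⌊236/29⌋ = 8
(the next term ⌊236/29^2⌋ = 0, terminating the sum). Summing: v_29(236!) = 8 = 8.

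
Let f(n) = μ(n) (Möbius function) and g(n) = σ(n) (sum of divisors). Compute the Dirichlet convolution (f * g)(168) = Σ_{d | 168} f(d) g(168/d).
(μ * σ)(168) = 168

Divisors of 168: [1, 2, 3, 4, 6, 7, 8, 12, 14, 21, 24, 28, 42, 56, 84, 168]. For each d | 168:
  d = 1: μ(1) · σ(168/1) = 1 · 480 = 480
  d = 2: μ(2) · σ(168/2) = -1 · 224 = -224
  d = 3: μ(3) · σ(168/3) = -1 · 120 = -120
  d = 4: μ(4) · σ(168/4) = 0 · 96 = 0
  d = 6: μ(6) · σ(168/6) = 1 · 56 = 56
  d = 7: μ(7) · σ(168/7) = -1 · 60 = -60
  d = 8: μ(8) · σ(168/8) = 0 · 32 = 0
  d = 12: μ(12) · σ(168/12) = 0 · 24 = 0
  d = 14: μ(14) · σ(168/14) = 1 · 28 = 28
  d = 21: μ(21) · σ(168/21) = 1 · 15 = 15
  d = 24: μ(24) · σ(168/24) = 0 · 8 = 0
  d = 28: μ(28) · σ(168/28) = 0 · 12 = 0
  d = 42: μ(42) · σ(168/42) = -1 · 7 = -7
  d = 56: μ(56) · σ(168/56) = 0 · 4 = 0
  d = 84: μ(84) · σ(168/84) = 0 · 3 = 0
  d = 168: μ(168) · σ(168/168) = 0 · 1 = 0
Summing: (μ * σ)(168) = 480 + -224 + -120 + 0 + 56 + -60 + 0 + 0 + 28 + 15 + 0 + 0 + -7 + 0 + 0 + 0 = 168.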